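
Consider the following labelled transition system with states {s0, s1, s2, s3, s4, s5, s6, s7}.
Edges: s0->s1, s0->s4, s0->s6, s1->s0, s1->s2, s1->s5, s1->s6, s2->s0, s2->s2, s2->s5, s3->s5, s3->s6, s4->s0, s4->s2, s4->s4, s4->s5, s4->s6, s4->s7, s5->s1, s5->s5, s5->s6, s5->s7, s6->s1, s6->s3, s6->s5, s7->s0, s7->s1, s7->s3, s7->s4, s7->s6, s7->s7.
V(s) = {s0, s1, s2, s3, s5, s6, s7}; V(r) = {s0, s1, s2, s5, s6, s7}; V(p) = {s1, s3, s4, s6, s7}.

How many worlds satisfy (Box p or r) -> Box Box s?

Let φ = (Box p or r) -> Box Box s. Evaluate φ at each world:
  s0 (successors {s1, s4, s6}): φ is false.
  s1 (successors {s0, s2, s5, s6}): φ is false.
  s2 (successors {s0, s2, s5}): φ is false.
  s3 (successors {s5, s6}): φ is true.
  s4 (successors {s0, s2, s4, s5, s6, s7}): φ is true.
  s5 (successors {s1, s5, s6, s7}): φ is false.
  s6 (successors {s1, s3, s5}): φ is true.
  s7 (successors {s0, s1, s3, s4, s6, s7}): φ is false.
For instance, at s4:
  At s4: Box p or r is false, Box Box s is false, so (Box p or r) -> Box Box s is true.
    At s4: Box p is false, r is false, so Box p or r is false.
      At s4: Box p requires p at every successor {s0, s2, s4, s5, s6, s7}.
        p fails at s0, so Box p is false at s4.
    At s4: Box Box s requires Box s at every successor {s0, s2, s4, s5, s6, s7}.
      Box s fails at s0, so Box Box s is false at s4.
Satisfying worlds: {s3, s4, s6}

3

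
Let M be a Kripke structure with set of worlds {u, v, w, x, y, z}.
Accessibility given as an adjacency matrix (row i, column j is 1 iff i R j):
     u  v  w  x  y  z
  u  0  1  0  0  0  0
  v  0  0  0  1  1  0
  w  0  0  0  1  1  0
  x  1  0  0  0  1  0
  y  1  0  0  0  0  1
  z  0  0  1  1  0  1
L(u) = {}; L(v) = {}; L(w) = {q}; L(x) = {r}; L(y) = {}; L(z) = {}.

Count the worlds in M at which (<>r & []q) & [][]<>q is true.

Let φ = (<>r & []q) & [][]<>q. Evaluate φ at each world:
  u (successors {v}): φ is false.
  v (successors {x, y}): φ is false.
  w (successors {x, y}): φ is false.
  x (successors {u, y}): φ is false.
  y (successors {u, z}): φ is false.
  z (successors {w, x, z}): φ is false.
For instance, at u:
  At u: <>r & []q is false, [][]<>q is false, so (<>r & []q) & [][]<>q is false.
    At u: <>r is false, []q is false, so <>r & []q is false.
      At u: <>r requires r at some successor in {v}.
        At v: r is false.
      So <>r is false at u.
      At u: []q requires q at every successor {v}.
        q fails at v, so []q is false at u.
    At u: [][]<>q requires []<>q at every successor {v}.
      []<>q fails at v, so [][]<>q is false at u.
Satisfying worlds: none.

0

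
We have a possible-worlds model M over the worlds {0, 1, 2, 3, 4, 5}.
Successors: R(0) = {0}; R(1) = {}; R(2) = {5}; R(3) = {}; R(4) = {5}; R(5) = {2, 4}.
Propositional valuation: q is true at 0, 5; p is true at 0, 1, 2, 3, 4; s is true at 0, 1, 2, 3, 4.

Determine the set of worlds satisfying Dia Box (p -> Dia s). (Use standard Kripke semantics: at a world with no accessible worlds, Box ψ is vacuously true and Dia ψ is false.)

0, 5

Recall that Box ψ holds at a world iff ψ holds at every accessible world, and Dia ψ holds iff ψ holds at some accessible world.
Let φ = Dia Box (p -> Dia s). Evaluate φ at each world:
  0 (successors {0}): φ is true.
  1 (successors ∅): φ is false.
  2 (successors {5}): φ is false.
  3 (successors ∅): φ is false.
  4 (successors {5}): φ is false.
  5 (successors {2, 4}): φ is true.
For instance, at 4:
  At 4: Dia Box (p -> Dia s) requires Box (p -> Dia s) at some successor in {5}.
    At 5: Box (p -> Dia s) is false.
  So Dia Box (p -> Dia s) is false at 4.
Satisfying worlds: {0, 5}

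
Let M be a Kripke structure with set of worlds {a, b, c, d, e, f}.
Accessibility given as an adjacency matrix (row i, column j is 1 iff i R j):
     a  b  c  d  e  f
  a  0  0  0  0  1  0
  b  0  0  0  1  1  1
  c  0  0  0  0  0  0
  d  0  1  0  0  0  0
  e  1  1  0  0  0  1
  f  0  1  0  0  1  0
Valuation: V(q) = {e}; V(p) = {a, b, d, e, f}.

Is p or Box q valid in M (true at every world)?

Yes

Recall that Box ψ holds at a world iff ψ holds at every accessible world, and Dia ψ holds iff ψ holds at some accessible world.
Let φ = p or Box q. Evaluate φ at each world:
  a (successors {e}): φ is true.
  b (successors {d, e, f}): φ is true.
  c (successors ∅): φ is true.
  d (successors {b}): φ is true.
  e (successors {a, b, f}): φ is true.
  f (successors {b, e}): φ is true.
For instance, at a:
  At a: p is true, Box q is true, so p or Box q is true.
    At a: Box q requires q at every successor {e}.
      At e: q is true.
    So Box q is true at a.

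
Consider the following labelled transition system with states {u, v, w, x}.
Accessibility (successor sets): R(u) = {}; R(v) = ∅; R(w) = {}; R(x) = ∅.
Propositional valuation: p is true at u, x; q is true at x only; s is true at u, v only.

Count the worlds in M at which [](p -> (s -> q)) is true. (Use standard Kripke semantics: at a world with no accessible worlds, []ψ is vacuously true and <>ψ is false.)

4

Recall that []ψ holds at a world iff ψ holds at every accessible world, and <>ψ holds iff ψ holds at some accessible world.
Let φ = [](p -> (s -> q)). Evaluate φ at each world:
  u (successors ∅): φ is true.
  v (successors ∅): φ is true.
  w (successors ∅): φ is true.
  x (successors ∅): φ is true.
For instance, at w:
  At w: no accessible worlds, so [](p -> (s -> q)) holds vacuously.
Satisfying worlds: {u, v, w, x}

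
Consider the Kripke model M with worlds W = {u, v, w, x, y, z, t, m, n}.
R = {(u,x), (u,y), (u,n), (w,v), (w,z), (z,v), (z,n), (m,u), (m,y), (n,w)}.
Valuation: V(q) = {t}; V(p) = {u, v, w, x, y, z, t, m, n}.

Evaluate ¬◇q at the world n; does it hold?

At n: ◇q is false, so ¬◇q is true.
  At n: ◇q requires q at some successor in {w}.
    At w: q is false.
  So ◇q is false at n.

Yes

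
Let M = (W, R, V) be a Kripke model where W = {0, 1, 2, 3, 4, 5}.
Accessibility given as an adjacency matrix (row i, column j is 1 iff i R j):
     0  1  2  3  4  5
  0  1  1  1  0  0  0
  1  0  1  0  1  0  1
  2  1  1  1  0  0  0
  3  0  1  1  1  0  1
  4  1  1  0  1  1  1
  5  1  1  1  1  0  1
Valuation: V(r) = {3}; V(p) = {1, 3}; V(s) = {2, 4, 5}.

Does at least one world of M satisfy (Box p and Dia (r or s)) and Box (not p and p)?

No

Let φ = (Box p and Dia (r or s)) and Box (not p and p). Evaluate φ at each world:
  0 (successors {0, 1, 2}): φ is false.
  1 (successors {1, 3, 5}): φ is false.
  2 (successors {0, 1, 2}): φ is false.
  3 (successors {1, 2, 3, 5}): φ is false.
  4 (successors {0, 1, 3, 4, 5}): φ is false.
  5 (successors {0, 1, 2, 3, 5}): φ is false.
For instance, at 4:
  At 4: Box p and Dia (r or s) is false, Box (not p and p) is false, so (Box p and Dia (r or s)) and Box (not p and p) is false.
    At 4: Box p is false, Dia (r or s) is true, so Box p and Dia (r or s) is false.
      At 4: Box p requires p at every successor {0, 1, 3, 4, 5}.
        p fails at 0, so Box p is false at 4.
      At 4: Dia (r or s) requires r or s at some successor in {0, 1, 3, 4, 5}.
        r or s holds at 3, so Dia (r or s) is true at 4.
    At 4: Box (not p and p) requires not p and p at every successor {0, 1, 3, 4, 5}.
      not p and p fails at 0, so Box (not p and p) is false at 4.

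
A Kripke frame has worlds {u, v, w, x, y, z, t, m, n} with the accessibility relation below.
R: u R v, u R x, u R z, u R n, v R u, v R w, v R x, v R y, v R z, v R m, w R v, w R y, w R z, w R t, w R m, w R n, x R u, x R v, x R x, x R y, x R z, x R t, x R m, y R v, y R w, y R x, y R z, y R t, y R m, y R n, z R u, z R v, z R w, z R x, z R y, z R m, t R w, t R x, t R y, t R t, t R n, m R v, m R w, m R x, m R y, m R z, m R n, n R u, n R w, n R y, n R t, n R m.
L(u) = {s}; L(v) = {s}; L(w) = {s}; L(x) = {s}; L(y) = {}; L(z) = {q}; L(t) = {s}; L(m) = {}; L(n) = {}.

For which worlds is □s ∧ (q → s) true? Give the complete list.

Let φ = □s ∧ (q → s). Evaluate φ at each world:
  u (successors {v, x, z, n}): φ is false.
  v (successors {u, w, x, y, z, m}): φ is false.
  w (successors {v, y, z, t, m, n}): φ is false.
  x (successors {u, v, x, y, z, t, m}): φ is false.
  y (successors {v, w, x, z, t, m, n}): φ is false.
  z (successors {u, v, w, x, y, m}): φ is false.
  t (successors {w, x, y, t, n}): φ is false.
  m (successors {v, w, x, y, z, n}): φ is false.
  n (successors {u, w, y, t, m}): φ is false.
For instance, at n:
  At n: □s is false, q → s is true, so □s ∧ (q → s) is false.
    At n: □s requires s at every successor {u, w, y, t, m}.
      s fails at y, so □s is false at n.
Satisfying worlds: none.

none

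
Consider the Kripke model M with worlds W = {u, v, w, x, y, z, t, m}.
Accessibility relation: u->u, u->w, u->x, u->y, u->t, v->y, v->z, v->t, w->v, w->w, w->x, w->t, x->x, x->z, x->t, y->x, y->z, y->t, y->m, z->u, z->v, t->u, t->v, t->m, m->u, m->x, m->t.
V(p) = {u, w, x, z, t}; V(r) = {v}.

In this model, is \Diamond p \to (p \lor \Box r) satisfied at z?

At z: \Diamond p is true, p \lor \Box r is true, so \Diamond p \to (p \lor \Box r) is true.
  At z: \Diamond p requires p at some successor in {u, v}.
    p holds at u, so \Diamond p is true at z.
  At z: p is true, \Box r is false, so p \lor \Box r is true.
    At z: \Box r requires r at every successor {u, v}.
      r fails at u, so \Box r is false at z.

Yes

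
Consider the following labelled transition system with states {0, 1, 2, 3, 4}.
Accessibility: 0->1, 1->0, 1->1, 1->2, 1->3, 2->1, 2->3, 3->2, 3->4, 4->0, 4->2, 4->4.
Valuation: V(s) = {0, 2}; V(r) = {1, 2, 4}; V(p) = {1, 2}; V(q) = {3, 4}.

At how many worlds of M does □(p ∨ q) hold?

Let φ = □(p ∨ q). Evaluate φ at each world:
  0 (successors {1}): φ is true.
  1 (successors {0, 1, 2, 3}): φ is false.
  2 (successors {1, 3}): φ is true.
  3 (successors {2, 4}): φ is true.
  4 (successors {0, 2, 4}): φ is false.
For instance, at 3:
  At 3: □(p ∨ q) requires p ∨ q at every successor {2, 4}.
    At 2: p ∨ q is true.
    At 4: p ∨ q is true.
  So □(p ∨ q) is true at 3.
Satisfying worlds: {0, 2, 3}

3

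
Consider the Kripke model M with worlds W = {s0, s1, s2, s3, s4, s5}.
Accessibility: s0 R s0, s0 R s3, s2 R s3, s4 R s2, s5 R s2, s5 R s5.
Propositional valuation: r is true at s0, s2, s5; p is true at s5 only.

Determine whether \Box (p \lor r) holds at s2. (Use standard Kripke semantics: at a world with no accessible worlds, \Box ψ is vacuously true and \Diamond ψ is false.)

At s2: \Box (p \lor r) requires p \lor r at every successor {s3}.
  p \lor r fails at s3, so \Box (p \lor r) is false at s2.

No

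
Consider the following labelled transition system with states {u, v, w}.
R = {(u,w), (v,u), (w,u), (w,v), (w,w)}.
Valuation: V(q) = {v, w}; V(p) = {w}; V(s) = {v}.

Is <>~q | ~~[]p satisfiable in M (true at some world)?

Let φ = <>~q | ~~[]p. Evaluate φ at each world:
  u (successors {w}): φ is true.
  v (successors {u}): φ is true.
  w (successors {u, v, w}): φ is true.
Detail at u (witness):
  At u: <>~q is false, ~~[]p is true, so <>~q | ~~[]p is true.
    At u: <>~q requires ~q at some successor in {w}.
      At w: ~q is false.
    So <>~q is false at u.
    At u: ~[]p is false, so ~~[]p is true.
      At u: []p is true, so ~[]p is false.

Yes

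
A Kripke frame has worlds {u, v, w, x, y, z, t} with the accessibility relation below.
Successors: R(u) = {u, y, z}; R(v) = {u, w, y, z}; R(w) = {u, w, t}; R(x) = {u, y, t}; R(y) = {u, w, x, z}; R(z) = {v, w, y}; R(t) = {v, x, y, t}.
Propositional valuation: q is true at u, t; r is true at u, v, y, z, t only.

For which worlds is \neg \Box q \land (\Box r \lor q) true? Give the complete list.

Let φ = \neg \Box q \land (\Box r \lor q). Evaluate φ at each world:
  u (successors {u, y, z}): φ is true.
  v (successors {u, w, y, z}): φ is false.
  w (successors {u, w, t}): φ is false.
  x (successors {u, y, t}): φ is true.
  y (successors {u, w, x, z}): φ is false.
  z (successors {v, w, y}): φ is false.
  t (successors {v, x, y, t}): φ is true.
For instance, at t:
  At t: \neg \Box q is true, \Box r \lor q is true, so \neg \Box q \land (\Box r \lor q) is true.
    At t: \Box q is false, so \neg \Box q is true.
      At t: \Box q requires q at every successor {v, x, y, t}.
        q fails at v, so \Box q is false at t.
    At t: \Box r is false, q is true, so \Box r \lor q is true.
      At t: \Box r requires r at every successor {v, x, y, t}.
        r fails at x, so \Box r is false at t.
Satisfying worlds: {u, x, t}

u, x, t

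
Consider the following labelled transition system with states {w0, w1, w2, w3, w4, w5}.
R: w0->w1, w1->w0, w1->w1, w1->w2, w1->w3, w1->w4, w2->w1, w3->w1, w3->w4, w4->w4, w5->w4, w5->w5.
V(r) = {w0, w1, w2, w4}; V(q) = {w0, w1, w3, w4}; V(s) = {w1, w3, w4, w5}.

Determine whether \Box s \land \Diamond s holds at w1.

No

Recall that \Box ψ holds at a world iff ψ holds at every accessible world, and \Diamond ψ holds iff ψ holds at some accessible world.
At w1: \Box s is false, \Diamond s is true, so \Box s \land \Diamond s is false.
  At w1: \Box s requires s at every successor {w0, w1, w2, w3, w4}.
    s fails at w0, so \Box s is false at w1.
  At w1: \Diamond s requires s at some successor in {w0, w1, w2, w3, w4}.
    s holds at w1, so \Diamond s is true at w1.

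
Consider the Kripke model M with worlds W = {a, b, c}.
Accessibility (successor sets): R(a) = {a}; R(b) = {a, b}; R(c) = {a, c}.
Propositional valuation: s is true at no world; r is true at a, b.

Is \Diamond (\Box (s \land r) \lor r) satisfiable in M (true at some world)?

Yes

Let φ = \Diamond (\Box (s \land r) \lor r). Evaluate φ at each world:
  a (successors {a}): φ is true.
  b (successors {a, b}): φ is true.
  c (successors {a, c}): φ is true.
Detail at a (witness):
  At a: \Diamond (\Box (s \land r) \lor r) requires \Box (s \land r) \lor r at some successor in {a}.
    \Box (s \land r) \lor r holds at a, so \Diamond (\Box (s \land r) \lor r) is true at a.
      At a: \Box (s \land r) is false, r is true, so \Box (s \land r) \lor r is true.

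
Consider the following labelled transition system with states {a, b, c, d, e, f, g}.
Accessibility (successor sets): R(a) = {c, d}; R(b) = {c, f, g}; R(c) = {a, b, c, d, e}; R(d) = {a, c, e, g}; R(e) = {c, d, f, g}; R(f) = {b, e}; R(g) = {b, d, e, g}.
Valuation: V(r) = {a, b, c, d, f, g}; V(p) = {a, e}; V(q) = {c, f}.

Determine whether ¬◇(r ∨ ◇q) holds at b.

No

At b: ◇(r ∨ ◇q) is true, so ¬◇(r ∨ ◇q) is false.
  At b: ◇(r ∨ ◇q) requires r ∨ ◇q at some successor in {c, f, g}.
    r ∨ ◇q holds at c, so ◇(r ∨ ◇q) is true at b.
      At c: r is true, ◇q is true, so r ∨ ◇q is true.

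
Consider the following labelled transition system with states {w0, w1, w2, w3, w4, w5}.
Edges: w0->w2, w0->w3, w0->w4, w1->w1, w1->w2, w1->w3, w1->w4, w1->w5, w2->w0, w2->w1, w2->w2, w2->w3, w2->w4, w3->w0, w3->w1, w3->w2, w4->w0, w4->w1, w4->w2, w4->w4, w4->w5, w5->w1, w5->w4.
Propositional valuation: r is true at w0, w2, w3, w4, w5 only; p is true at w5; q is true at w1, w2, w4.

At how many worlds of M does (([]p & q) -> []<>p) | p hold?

6

Let φ = (([]p & q) -> []<>p) | p. Evaluate φ at each world:
  w0 (successors {w2, w3, w4}): φ is true.
  w1 (successors {w1, w2, w3, w4, w5}): φ is true.
  w2 (successors {w0, w1, w2, w3, w4}): φ is true.
  w3 (successors {w0, w1, w2}): φ is true.
  w4 (successors {w0, w1, w2, w4, w5}): φ is true.
  w5 (successors {w1, w4}): φ is true.
For instance, at w4:
  At w4: ([]p & q) -> []<>p is true, p is false, so (([]p & q) -> []<>p) | p is true.
    At w4: []p & q is false, []<>p is false, so ([]p & q) -> []<>p is true.
      At w4: []p is false, q is true, so []p & q is false.
      At w4: []<>p requires <>p at every successor {w0, w1, w2, w4, w5}.
        <>p fails at w0, so []<>p is false at w4.
Satisfying worlds: {w0, w1, w2, w3, w4, w5}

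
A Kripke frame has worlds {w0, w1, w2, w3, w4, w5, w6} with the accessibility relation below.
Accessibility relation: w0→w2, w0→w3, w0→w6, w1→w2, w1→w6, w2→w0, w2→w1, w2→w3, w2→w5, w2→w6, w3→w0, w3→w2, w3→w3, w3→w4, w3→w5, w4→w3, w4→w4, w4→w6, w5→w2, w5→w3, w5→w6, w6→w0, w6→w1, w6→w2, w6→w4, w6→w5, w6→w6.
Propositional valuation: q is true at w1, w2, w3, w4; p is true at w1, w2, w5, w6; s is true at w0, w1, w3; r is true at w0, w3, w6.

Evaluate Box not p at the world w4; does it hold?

No

At w4: Box not p requires not p at every successor {w3, w4, w6}.
  not p fails at w6, so Box not p is false at w4.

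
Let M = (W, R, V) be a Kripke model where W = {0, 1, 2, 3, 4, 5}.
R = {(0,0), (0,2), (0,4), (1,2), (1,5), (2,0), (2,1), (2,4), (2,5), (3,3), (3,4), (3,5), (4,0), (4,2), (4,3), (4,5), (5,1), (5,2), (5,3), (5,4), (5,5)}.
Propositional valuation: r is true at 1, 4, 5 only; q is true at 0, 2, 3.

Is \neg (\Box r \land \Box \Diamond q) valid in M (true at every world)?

Yes

Let φ = \neg (\Box r \land \Box \Diamond q). Evaluate φ at each world:
  0 (successors {0, 2, 4}): φ is true.
  1 (successors {2, 5}): φ is true.
  2 (successors {0, 1, 4, 5}): φ is true.
  3 (successors {3, 4, 5}): φ is true.
  4 (successors {0, 2, 3, 5}): φ is true.
  5 (successors {1, 2, 3, 4, 5}): φ is true.
For instance, at 4:
  At 4: \Box r \land \Box \Diamond q is false, so \neg (\Box r \land \Box \Diamond q) is true.
    At 4: \Box r is false, \Box \Diamond q is true, so \Box r \land \Box \Diamond q is false.
      At 4: \Box r requires r at every successor {0, 2, 3, 5}.
        r fails at 0, so \Box r is false at 4.
      At 4: \Box \Diamond q requires \Diamond q at every successor {0, 2, 3, 5}.
        At 0: \Diamond q is true.
        At 2: \Diamond q is true.
        At 3: \Diamond q is true.
        At 5: \Diamond q is true.
      So \Box \Diamond q is true at 4.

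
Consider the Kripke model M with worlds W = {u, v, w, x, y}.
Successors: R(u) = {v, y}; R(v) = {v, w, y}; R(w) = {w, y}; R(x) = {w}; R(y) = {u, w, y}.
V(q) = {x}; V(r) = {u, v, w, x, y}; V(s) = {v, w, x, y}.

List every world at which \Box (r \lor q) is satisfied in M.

u, v, w, x, y

Let φ = \Box (r \lor q). Evaluate φ at each world:
  u (successors {v, y}): φ is true.
  v (successors {v, w, y}): φ is true.
  w (successors {w, y}): φ is true.
  x (successors {w}): φ is true.
  y (successors {u, w, y}): φ is true.
For instance, at v:
  At v: \Box (r \lor q) requires r \lor q at every successor {v, w, y}.
    At v: r \lor q is true.
    At w: r \lor q is true.
    At y: r \lor q is true.
  So \Box (r \lor q) is true at v.
Satisfying worlds: {u, v, w, x, y}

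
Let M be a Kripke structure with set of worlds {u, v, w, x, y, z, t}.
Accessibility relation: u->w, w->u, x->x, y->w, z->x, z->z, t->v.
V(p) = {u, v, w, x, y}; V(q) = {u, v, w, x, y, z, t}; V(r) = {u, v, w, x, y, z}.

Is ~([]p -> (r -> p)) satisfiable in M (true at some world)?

No

Let φ = ~([]p -> (r -> p)). Evaluate φ at each world:
  u (successors {w}): φ is false.
  v (successors ∅): φ is false.
  w (successors {u}): φ is false.
  x (successors {x}): φ is false.
  y (successors {w}): φ is false.
  z (successors {x, z}): φ is false.
  t (successors {v}): φ is false.
For instance, at t:
  At t: []p -> (r -> p) is true, so ~([]p -> (r -> p)) is false.
    At t: []p is true, r -> p is true, so []p -> (r -> p) is true.
      At t: []p requires p at every successor {v}.
        At v: p is true.
      So []p is true at t.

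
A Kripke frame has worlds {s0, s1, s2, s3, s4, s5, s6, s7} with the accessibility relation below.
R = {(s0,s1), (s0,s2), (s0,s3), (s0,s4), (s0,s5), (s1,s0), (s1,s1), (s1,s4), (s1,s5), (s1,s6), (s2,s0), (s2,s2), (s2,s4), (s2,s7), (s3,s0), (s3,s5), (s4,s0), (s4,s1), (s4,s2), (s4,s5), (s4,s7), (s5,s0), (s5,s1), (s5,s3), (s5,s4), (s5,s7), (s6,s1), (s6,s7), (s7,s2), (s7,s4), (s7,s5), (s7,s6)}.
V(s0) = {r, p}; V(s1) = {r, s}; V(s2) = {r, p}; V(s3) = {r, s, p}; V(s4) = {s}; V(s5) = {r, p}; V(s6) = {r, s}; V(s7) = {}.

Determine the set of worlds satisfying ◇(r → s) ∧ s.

Recall that ◇ψ holds at a world iff ψ holds at some accessible world.
Let φ = ◇(r → s) ∧ s. Evaluate φ at each world:
  s0 (successors {s1, s2, s3, s4, s5}): φ is false.
  s1 (successors {s0, s1, s4, s5, s6}): φ is true.
  s2 (successors {s0, s2, s4, s7}): φ is false.
  s3 (successors {s0, s5}): φ is false.
  s4 (successors {s0, s1, s2, s5, s7}): φ is true.
  s5 (successors {s0, s1, s3, s4, s7}): φ is false.
  s6 (successors {s1, s7}): φ is true.
  s7 (successors {s2, s4, s5, s6}): φ is false.
For instance, at s5:
  At s5: ◇(r → s) is true, s is false, so ◇(r → s) ∧ s is false.
    At s5: ◇(r → s) requires r → s at some successor in {s0, s1, s3, s4, s7}.
      r → s holds at s1, so ◇(r → s) is true at s5.
Satisfying worlds: {s1, s4, s6}

s1, s4, s6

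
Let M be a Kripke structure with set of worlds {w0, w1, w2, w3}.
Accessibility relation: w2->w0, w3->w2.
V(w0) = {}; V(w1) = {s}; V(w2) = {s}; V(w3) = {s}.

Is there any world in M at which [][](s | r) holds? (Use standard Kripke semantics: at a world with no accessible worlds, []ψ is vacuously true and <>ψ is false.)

Recall that []ψ holds at a world iff ψ holds at every accessible world, and <>ψ holds iff ψ holds at some accessible world.
Let φ = [][](s | r). Evaluate φ at each world:
  w0 (successors ∅): φ is true.
  w1 (successors ∅): φ is true.
  w2 (successors {w0}): φ is true.
  w3 (successors {w2}): φ is false.
Detail at w0 (witness):
  At w0: no accessible worlds, so [][](s | r) holds vacuously.

Yes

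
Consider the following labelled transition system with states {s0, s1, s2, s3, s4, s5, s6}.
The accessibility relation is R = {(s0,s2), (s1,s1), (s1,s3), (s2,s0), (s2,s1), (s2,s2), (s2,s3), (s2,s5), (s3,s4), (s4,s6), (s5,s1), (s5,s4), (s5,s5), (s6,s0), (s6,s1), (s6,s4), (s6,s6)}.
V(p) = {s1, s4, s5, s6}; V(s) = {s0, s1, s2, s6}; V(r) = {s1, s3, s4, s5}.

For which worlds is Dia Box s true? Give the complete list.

s2, s3, s5, s6

Recall that Box ψ holds at a world iff ψ holds at every accessible world, and Dia ψ holds iff ψ holds at some accessible world.
Let φ = Dia Box s. Evaluate φ at each world:
  s0 (successors {s2}): φ is false.
  s1 (successors {s1, s3}): φ is false.
  s2 (successors {s0, s1, s2, s3, s5}): φ is true.
  s3 (successors {s4}): φ is true.
  s4 (successors {s6}): φ is false.
  s5 (successors {s1, s4, s5}): φ is true.
  s6 (successors {s0, s1, s4, s6}): φ is true.
For instance, at s5:
  At s5: Dia Box s requires Box s at some successor in {s1, s4, s5}.
    Box s holds at s4, so Dia Box s is true at s5.
      At s4: Box s requires s at every successor {s6}.
        At s6: s is true.
      So Box s is true at s4.
Satisfying worlds: {s2, s3, s5, s6}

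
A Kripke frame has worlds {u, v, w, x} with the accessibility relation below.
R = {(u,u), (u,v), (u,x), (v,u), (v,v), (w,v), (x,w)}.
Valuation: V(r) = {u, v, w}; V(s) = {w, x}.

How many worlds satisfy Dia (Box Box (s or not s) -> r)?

Recall that Box ψ holds at a world iff ψ holds at every accessible world, and Dia ψ holds iff ψ holds at some accessible world.
Let φ = Dia (Box Box (s or not s) -> r). Evaluate φ at each world:
  u (successors {u, v, x}): φ is true.
  v (successors {u, v}): φ is true.
  w (successors {v}): φ is true.
  x (successors {w}): φ is true.
For instance, at x:
  At x: Dia (Box Box (s or not s) -> r) requires Box Box (s or not s) -> r at some successor in {w}.
    Box Box (s or not s) -> r holds at w, so Dia (Box Box (s or not s) -> r) is true at x.
      At w: Box Box (s or not s) is true, r is true, so Box Box (s or not s) -> r is true.
Satisfying worlds: {u, v, w, x}

4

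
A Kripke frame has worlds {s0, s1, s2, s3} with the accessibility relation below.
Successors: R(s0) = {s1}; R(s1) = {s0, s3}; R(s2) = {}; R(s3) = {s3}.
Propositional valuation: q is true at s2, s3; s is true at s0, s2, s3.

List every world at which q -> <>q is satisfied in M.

s0, s1, s3

Let φ = q -> <>q. Evaluate φ at each world:
  s0 (successors {s1}): φ is true.
  s1 (successors {s0, s3}): φ is true.
  s2 (successors ∅): φ is false.
  s3 (successors {s3}): φ is true.
For instance, at s0:
  At s0: q is false, <>q is false, so q -> <>q is true.
    At s0: <>q requires q at some successor in {s1}.
      At s1: q is false.
    So <>q is false at s0.
Satisfying worlds: {s0, s1, s3}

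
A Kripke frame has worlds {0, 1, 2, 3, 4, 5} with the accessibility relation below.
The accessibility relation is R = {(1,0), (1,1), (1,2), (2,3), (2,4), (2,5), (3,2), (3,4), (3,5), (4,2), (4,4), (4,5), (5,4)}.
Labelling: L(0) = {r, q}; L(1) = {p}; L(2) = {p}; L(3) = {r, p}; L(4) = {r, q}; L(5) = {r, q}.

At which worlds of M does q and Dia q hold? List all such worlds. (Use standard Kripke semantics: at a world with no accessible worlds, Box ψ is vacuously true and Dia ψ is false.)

4, 5

Recall that Dia ψ holds at a world iff ψ holds at some accessible world.
Let φ = q and Dia q. Evaluate φ at each world:
  0 (successors ∅): φ is false.
  1 (successors {0, 1, 2}): φ is false.
  2 (successors {3, 4, 5}): φ is false.
  3 (successors {2, 4, 5}): φ is false.
  4 (successors {2, 4, 5}): φ is true.
  5 (successors {4}): φ is true.
For instance, at 1:
  At 1: q is false, Dia q is true, so q and Dia q is false.
    At 1: Dia q requires q at some successor in {0, 1, 2}.
      q holds at 0, so Dia q is true at 1.
Satisfying worlds: {4, 5}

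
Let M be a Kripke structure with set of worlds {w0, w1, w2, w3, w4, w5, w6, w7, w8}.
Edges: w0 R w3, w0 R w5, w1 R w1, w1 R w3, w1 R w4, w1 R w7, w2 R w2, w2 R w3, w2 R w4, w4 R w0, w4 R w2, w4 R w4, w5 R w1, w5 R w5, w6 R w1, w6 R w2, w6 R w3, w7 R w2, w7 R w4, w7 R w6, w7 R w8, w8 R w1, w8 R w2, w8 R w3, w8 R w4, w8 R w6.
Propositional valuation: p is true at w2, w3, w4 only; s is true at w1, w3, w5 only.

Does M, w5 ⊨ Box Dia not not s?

At w5: Box Dia not not s requires Dia not not s at every successor {w1, w5}.
    At w1: Dia not not s requires not not s at some successor in {w1, w3, w4, w7}.
      not not s holds at w1, so Dia not not s is true at w1.
    At w5: Dia not not s requires not not s at some successor in {w1, w5}.
      not not s holds at w1, so Dia not not s is true at w5.
So Box Dia not not s is true at w5.

Yes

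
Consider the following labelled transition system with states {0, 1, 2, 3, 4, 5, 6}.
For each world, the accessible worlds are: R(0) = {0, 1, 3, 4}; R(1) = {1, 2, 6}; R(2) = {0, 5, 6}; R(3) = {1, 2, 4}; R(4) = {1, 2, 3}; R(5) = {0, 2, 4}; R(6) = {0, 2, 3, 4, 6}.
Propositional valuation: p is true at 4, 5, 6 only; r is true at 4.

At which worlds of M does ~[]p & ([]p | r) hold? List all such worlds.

4

Recall that []ψ holds at a world iff ψ holds at every accessible world, and <>ψ holds iff ψ holds at some accessible world.
Let φ = ~[]p & ([]p | r). Evaluate φ at each world:
  0 (successors {0, 1, 3, 4}): φ is false.
  1 (successors {1, 2, 6}): φ is false.
  2 (successors {0, 5, 6}): φ is false.
  3 (successors {1, 2, 4}): φ is false.
  4 (successors {1, 2, 3}): φ is true.
  5 (successors {0, 2, 4}): φ is false.
  6 (successors {0, 2, 3, 4, 6}): φ is false.
For instance, at 5:
  At 5: ~[]p is true, []p | r is false, so ~[]p & ([]p | r) is false.
    At 5: []p is false, so ~[]p is true.
      At 5: []p requires p at every successor {0, 2, 4}.
        p fails at 0, so []p is false at 5.
    At 5: []p is false, r is false, so []p | r is false.
      At 5: []p requires p at every successor {0, 2, 4}.
        p fails at 0, so []p is false at 5.
Satisfying worlds: {4}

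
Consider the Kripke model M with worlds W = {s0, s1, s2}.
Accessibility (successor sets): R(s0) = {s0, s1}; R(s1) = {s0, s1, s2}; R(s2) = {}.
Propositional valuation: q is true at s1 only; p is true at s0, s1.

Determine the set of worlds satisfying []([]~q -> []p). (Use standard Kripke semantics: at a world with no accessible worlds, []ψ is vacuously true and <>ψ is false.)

s0, s1, s2

Let φ = []([]~q -> []p). Evaluate φ at each world:
  s0 (successors {s0, s1}): φ is true.
  s1 (successors {s0, s1, s2}): φ is true.
  s2 (successors ∅): φ is true.
For instance, at s1:
  At s1: []([]~q -> []p) requires []~q -> []p at every successor {s0, s1, s2}.
      At s0: []~q is false, []p is true, so []~q -> []p is true.
      At s1: []~q is false, []p is false, so []~q -> []p is true.
      At s2: []~q is true, []p is true, so []~q -> []p is true.
  So []([]~q -> []p) is true at s1.
Satisfying worlds: {s0, s1, s2}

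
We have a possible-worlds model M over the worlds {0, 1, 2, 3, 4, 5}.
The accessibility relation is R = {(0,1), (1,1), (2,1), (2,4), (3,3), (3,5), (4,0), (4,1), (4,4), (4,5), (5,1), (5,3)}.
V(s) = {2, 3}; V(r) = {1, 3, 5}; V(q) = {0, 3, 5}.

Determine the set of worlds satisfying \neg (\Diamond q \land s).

Recall that \Diamond ψ holds at a world iff ψ holds at some accessible world.
Let φ = \neg (\Diamond q \land s). Evaluate φ at each world:
  0 (successors {1}): φ is true.
  1 (successors {1}): φ is true.
  2 (successors {1, 4}): φ is true.
  3 (successors {3, 5}): φ is false.
  4 (successors {0, 1, 4, 5}): φ is true.
  5 (successors {1, 3}): φ is true.
For instance, at 3:
  At 3: \Diamond q \land s is true, so \neg (\Diamond q \land s) is false.
    At 3: \Diamond q is true, s is true, so \Diamond q \land s is true.
      At 3: \Diamond q requires q at some successor in {3, 5}.
        q holds at 3, so \Diamond q is true at 3.
Satisfying worlds: {0, 1, 2, 4, 5}

0, 1, 2, 4, 5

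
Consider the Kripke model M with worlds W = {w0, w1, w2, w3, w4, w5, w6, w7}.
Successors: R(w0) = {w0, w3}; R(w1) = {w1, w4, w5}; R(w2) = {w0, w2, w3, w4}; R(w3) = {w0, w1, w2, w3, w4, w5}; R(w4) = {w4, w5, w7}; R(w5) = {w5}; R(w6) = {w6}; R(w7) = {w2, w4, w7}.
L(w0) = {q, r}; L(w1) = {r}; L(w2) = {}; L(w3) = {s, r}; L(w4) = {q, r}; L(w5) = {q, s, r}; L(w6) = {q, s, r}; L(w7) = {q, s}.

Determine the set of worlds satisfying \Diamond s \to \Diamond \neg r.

w2, w3, w4, w7

Let φ = \Diamond s \to \Diamond \neg r. Evaluate φ at each world:
  w0 (successors {w0, w3}): φ is false.
  w1 (successors {w1, w4, w5}): φ is false.
  w2 (successors {w0, w2, w3, w4}): φ is true.
  w3 (successors {w0, w1, w2, w3, w4, w5}): φ is true.
  w4 (successors {w4, w5, w7}): φ is true.
  w5 (successors {w5}): φ is false.
  w6 (successors {w6}): φ is false.
  w7 (successors {w2, w4, w7}): φ is true.
For instance, at w6:
  At w6: \Diamond s is true, \Diamond \neg r is false, so \Diamond s \to \Diamond \neg r is false.
    At w6: \Diamond s requires s at some successor in {w6}.
      s holds at w6, so \Diamond s is true at w6.
    At w6: \Diamond \neg r requires \neg r at some successor in {w6}.
      At w6: \neg r is false.
    So \Diamond \neg r is false at w6.
Satisfying worlds: {w2, w3, w4, w7}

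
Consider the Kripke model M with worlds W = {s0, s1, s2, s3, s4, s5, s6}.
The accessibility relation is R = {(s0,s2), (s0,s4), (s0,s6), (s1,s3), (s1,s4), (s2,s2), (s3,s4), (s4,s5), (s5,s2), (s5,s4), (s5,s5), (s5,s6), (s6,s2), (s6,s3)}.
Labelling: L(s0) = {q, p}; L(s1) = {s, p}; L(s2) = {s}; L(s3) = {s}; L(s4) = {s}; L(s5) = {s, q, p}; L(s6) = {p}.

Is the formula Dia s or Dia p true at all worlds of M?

Let φ = Dia s or Dia p. Evaluate φ at each world:
  s0 (successors {s2, s4, s6}): φ is true.
  s1 (successors {s3, s4}): φ is true.
  s2 (successors {s2}): φ is true.
  s3 (successors {s4}): φ is true.
  s4 (successors {s5}): φ is true.
  s5 (successors {s2, s4, s5, s6}): φ is true.
  s6 (successors {s2, s3}): φ is true.
For instance, at s5:
  At s5: Dia s is true, Dia p is true, so Dia s or Dia p is true.
    At s5: Dia s requires s at some successor in {s2, s4, s5, s6}.
      s holds at s2, so Dia s is true at s5.
    At s5: Dia p requires p at some successor in {s2, s4, s5, s6}.
      p holds at s5, so Dia p is true at s5.

Yes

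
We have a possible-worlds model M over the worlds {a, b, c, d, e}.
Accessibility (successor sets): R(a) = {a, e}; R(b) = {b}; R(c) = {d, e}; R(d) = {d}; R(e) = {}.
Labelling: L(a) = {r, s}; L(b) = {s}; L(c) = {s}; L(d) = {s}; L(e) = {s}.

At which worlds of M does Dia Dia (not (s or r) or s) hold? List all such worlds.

Let φ = Dia Dia (not (s or r) or s). Evaluate φ at each world:
  a (successors {a, e}): φ is true.
  b (successors {b}): φ is true.
  c (successors {d, e}): φ is true.
  d (successors {d}): φ is true.
  e (successors ∅): φ is false.
For instance, at c:
  At c: Dia Dia (not (s or r) or s) requires Dia (not (s or r) or s) at some successor in {d, e}.
    Dia (not (s or r) or s) holds at d, so Dia Dia (not (s or r) or s) is true at c.
      At d: Dia (not (s or r) or s) requires not (s or r) or s at some successor in {d}.
        not (s or r) or s holds at d, so Dia (not (s or r) or s) is true at d.
Satisfying worlds: {a, b, c, d}

a, b, c, d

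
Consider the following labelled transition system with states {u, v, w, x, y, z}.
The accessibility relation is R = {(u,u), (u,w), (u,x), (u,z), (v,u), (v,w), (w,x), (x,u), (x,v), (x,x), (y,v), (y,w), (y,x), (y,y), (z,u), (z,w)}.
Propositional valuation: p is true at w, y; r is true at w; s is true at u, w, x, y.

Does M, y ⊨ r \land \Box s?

No

At y: r is false, \Box s is false, so r \land \Box s is false.
  At y: \Box s requires s at every successor {v, w, x, y}.
    s fails at v, so \Box s is false at y.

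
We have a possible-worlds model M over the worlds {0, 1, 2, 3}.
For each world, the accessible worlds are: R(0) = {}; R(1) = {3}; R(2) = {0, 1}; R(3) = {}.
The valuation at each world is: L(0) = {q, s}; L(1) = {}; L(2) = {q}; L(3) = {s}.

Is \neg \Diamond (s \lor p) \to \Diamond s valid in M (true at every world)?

No

Let φ = \neg \Diamond (s \lor p) \to \Diamond s. Evaluate φ at each world:
  0 (successors ∅): φ is false.
  1 (successors {3}): φ is true.
  2 (successors {0, 1}): φ is true.
  3 (successors ∅): φ is false.
Detail at 0 (counterexample):
  At 0: \neg \Diamond (s \lor p) is true, \Diamond s is false, so \neg \Diamond (s \lor p) \to \Diamond s is false.
    At 0: \Diamond (s \lor p) is false, so \neg \Diamond (s \lor p) is true.
      At 0: no accessible worlds, so \Diamond (s \lor p) is false.
    At 0: no accessible worlds, so \Diamond s is false.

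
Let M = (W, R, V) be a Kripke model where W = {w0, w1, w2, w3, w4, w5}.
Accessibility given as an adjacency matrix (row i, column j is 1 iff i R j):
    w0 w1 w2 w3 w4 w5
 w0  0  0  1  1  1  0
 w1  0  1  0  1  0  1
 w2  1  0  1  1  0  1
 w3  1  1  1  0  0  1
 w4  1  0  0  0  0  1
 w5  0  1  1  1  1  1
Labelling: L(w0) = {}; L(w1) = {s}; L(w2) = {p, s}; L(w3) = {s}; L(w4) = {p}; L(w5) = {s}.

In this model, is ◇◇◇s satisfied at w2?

Yes

At w2: ◇◇◇s requires ◇◇s at some successor in {w0, w2, w3, w5}.
  ◇◇s holds at w0, so ◇◇◇s is true at w2.
    At w0: ◇◇s requires ◇s at some successor in {w2, w3, w4}.
      ◇s holds at w2, so ◇◇s is true at w0.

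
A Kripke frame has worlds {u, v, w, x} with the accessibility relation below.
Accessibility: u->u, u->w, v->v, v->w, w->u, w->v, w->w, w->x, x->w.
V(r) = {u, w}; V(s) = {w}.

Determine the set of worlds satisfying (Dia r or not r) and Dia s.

Let φ = (Dia r or not r) and Dia s. Evaluate φ at each world:
  u (successors {u, w}): φ is true.
  v (successors {v, w}): φ is true.
  w (successors {u, v, w, x}): φ is true.
  x (successors {w}): φ is true.
For instance, at u:
  At u: Dia r or not r is true, Dia s is true, so (Dia r or not r) and Dia s is true.
    At u: Dia r is true, not r is false, so Dia r or not r is true.
      At u: Dia r requires r at some successor in {u, w}.
        r holds at u, so Dia r is true at u.
    At u: Dia s requires s at some successor in {u, w}.
      s holds at w, so Dia s is true at u.
Satisfying worlds: {u, v, w, x}

u, v, w, x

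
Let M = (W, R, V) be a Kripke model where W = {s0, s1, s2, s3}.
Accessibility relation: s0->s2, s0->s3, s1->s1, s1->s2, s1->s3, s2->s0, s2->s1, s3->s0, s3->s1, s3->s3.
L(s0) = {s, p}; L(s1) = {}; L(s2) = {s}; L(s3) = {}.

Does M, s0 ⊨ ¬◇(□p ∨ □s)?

At s0: ◇(□p ∨ □s) is false, so ¬◇(□p ∨ □s) is true.
  At s0: ◇(□p ∨ □s) requires □p ∨ □s at some successor in {s2, s3}.
    At s2: □p ∨ □s is false.
    At s3: □p ∨ □s is false.
  So ◇(□p ∨ □s) is false at s0.

Yes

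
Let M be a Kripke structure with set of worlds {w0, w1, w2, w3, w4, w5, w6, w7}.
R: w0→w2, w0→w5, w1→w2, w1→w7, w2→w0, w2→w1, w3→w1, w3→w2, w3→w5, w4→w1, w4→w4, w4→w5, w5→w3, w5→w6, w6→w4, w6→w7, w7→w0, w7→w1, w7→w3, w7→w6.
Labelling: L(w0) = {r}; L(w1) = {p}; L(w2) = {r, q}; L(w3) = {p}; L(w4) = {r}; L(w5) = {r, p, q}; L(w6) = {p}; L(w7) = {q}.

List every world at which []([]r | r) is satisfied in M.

Let φ = []([]r | r). Evaluate φ at each world:
  w0 (successors {w2, w5}): φ is true.
  w1 (successors {w2, w7}): φ is false.
  w2 (successors {w0, w1}): φ is false.
  w3 (successors {w1, w2, w5}): φ is false.
  w4 (successors {w1, w4, w5}): φ is false.
  w5 (successors {w3, w6}): φ is false.
  w6 (successors {w4, w7}): φ is false.
  w7 (successors {w0, w1, w3, w6}): φ is false.
For instance, at w0:
  At w0: []([]r | r) requires []r | r at every successor {w2, w5}.
      At w2: []r is false, r is true, so []r | r is true.
      At w5: []r is false, r is true, so []r | r is true.
  So []([]r | r) is true at w0.
Satisfying worlds: {w0}

w0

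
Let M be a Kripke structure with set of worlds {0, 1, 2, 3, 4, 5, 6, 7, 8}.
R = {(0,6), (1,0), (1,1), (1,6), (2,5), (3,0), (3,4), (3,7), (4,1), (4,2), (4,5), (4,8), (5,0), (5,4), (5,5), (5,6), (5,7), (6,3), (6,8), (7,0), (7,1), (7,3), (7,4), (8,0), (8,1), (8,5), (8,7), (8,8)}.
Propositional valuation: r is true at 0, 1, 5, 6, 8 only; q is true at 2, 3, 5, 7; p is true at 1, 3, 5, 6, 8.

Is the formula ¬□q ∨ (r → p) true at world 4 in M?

Yes

At 4: ¬□q is true, r → p is true, so ¬□q ∨ (r → p) is true.
  At 4: □q is false, so ¬□q is true.
    At 4: □q requires q at every successor {1, 2, 5, 8}.
      q fails at 1, so □q is false at 4.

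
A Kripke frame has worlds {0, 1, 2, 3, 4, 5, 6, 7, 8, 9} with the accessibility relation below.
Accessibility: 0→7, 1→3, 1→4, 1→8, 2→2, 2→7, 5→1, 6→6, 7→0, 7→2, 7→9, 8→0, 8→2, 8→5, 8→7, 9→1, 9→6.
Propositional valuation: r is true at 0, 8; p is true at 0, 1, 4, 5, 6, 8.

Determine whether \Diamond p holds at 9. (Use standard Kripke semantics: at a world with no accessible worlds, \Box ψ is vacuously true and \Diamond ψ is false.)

At 9: \Diamond p requires p at some successor in {1, 6}.
  p holds at 1, so \Diamond p is true at 9.

Yes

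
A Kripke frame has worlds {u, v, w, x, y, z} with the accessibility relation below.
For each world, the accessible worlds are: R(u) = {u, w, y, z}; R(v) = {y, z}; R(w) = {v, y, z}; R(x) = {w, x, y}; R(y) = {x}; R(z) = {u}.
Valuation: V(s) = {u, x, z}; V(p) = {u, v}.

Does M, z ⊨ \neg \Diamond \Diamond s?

No

At z: \Diamond \Diamond s is true, so \neg \Diamond \Diamond s is false.
  At z: \Diamond \Diamond s requires \Diamond s at some successor in {u}.
    \Diamond s holds at u, so \Diamond \Diamond s is true at z.
      At u: \Diamond s requires s at some successor in {u, w, y, z}.
        s holds at u, so \Diamond s is true at u.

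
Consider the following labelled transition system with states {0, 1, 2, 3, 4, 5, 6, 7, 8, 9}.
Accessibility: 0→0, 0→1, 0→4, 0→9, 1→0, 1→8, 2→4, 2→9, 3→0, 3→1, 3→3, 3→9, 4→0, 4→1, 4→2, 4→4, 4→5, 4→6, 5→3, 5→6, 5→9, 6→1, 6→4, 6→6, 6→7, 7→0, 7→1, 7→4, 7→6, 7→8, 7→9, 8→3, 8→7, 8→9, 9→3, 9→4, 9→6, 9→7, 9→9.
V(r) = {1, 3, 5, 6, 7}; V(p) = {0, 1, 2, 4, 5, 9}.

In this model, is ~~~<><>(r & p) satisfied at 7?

Recall that <>ψ holds at a world iff ψ holds at some accessible world.
At 7: ~~<><>(r & p) is true, so ~~~<><>(r & p) is false.
  At 7: ~<><>(r & p) is false, so ~~<><>(r & p) is true.
    At 7: <><>(r & p) is true, so ~<><>(r & p) is false.
      At 7: <><>(r & p) requires <>(r & p) at some successor in {0, 1, 4, 6, 8, 9}.
        <>(r & p) holds at 0, so <><>(r & p) is true at 7.

No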